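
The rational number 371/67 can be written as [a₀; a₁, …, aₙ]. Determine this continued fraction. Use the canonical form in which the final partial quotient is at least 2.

371 ÷ 67 → quotient 5, remainder 36
67 ÷ 36 → quotient 1, remainder 31
36 ÷ 31 → quotient 1, remainder 5
31 ÷ 5 → quotient 6, remainder 1
5 ÷ 1 → quotient 5, remainder 0

[5; 1, 1, 6, 5]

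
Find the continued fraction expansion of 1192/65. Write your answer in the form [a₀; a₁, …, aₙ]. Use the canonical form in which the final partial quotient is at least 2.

1192 ÷ 65 → quotient 18, remainder 22
65 ÷ 22 → quotient 2, remainder 21
22 ÷ 21 → quotient 1, remainder 1
21 ÷ 1 → quotient 21, remainder 0

[18; 2, 1, 21]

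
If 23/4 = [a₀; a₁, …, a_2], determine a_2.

3

23 = 5·4 + 3, so a_0 = 5
4 = 1·3 + 1, so a_1 = 1
3 = 3·1 + 0, so a_2 = 3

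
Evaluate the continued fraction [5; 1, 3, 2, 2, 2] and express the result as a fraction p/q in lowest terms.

306/53

a_0 = 5: 5/1
a_1 = 1: 6/1
a_2 = 3: 23/4
a_3 = 2: 52/9
a_4 = 2: 127/22
a_5 = 2: 306/53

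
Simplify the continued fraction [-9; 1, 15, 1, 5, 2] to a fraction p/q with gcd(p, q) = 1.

Use the convergent recurrence hₖ = aₖ·hₖ₋₁ + hₖ₋₂ (and likewise for the denominators kₖ):
a_0 = -9: -9/1
a_1 = 1: -8/1
a_2 = 15: -129/16
a_3 = 1: -137/17
a_4 = 5: -814/101
a_5 = 2: -1765/219

-1765/219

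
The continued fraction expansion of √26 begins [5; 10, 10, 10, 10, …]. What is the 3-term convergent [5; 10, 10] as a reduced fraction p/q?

515/101

Work from the innermost term outward:
Start with 10.
10 + 1/(10/1) = 10 + 1/10 = 101/10
5 + 1/(101/10) = 5 + 10/101 = 515/101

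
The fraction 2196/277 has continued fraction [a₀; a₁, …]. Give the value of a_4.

⌊2196/277⌋ = 7, remainder 257
⌊277/257⌋ = 1, remainder 20
⌊257/20⌋ = 12, remainder 17
⌊20/17⌋ = 1, remainder 3
⌊17/3⌋ = 5, remainder 2

5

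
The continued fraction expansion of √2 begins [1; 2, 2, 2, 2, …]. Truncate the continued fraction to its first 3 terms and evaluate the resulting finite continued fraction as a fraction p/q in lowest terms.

7/5

Build up convergents one term at a time:
a_0 = 1: 1/1
a_1 = 2: 3/2
a_2 = 2: 7/5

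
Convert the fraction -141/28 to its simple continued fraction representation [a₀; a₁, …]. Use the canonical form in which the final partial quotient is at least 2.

-141 ÷ 28 → quotient -6, remainder 27
28 ÷ 27 → quotient 1, remainder 1
27 ÷ 1 → quotient 27, remainder 0

[-6; 1, 27]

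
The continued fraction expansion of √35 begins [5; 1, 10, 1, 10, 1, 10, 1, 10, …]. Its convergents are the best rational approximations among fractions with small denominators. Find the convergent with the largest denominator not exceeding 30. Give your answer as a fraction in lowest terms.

a_0 = 5: 5/1  (≤ bound)
a_1 = 1: 6/1  (≤ bound)
a_2 = 10: 65/11  (≤ bound)
a_3 = 1: 71/12  (≤ bound)
a_4 = 10: 775/131  (> 30, stop)

71/12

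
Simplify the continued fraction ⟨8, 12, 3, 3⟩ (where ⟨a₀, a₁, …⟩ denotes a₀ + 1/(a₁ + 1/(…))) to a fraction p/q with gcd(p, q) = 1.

994/123

a_0 = 8: 8/1
a_1 = 12: 97/12
a_2 = 3: 299/37
a_3 = 3: 994/123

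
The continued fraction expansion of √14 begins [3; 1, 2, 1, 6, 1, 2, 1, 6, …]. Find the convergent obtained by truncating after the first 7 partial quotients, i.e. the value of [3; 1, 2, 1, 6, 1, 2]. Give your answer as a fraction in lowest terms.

333/89

Start with 2.
1 + 1/(2/1) = 1 + 1/2 = 3/2
6 + 1/(3/2) = 6 + 2/3 = 20/3
1 + 1/(20/3) = 1 + 3/20 = 23/20
2 + 1/(23/20) = 2 + 20/23 = 66/23
1 + 1/(66/23) = 1 + 23/66 = 89/66
3 + 1/(89/66) = 3 + 66/89 = 333/89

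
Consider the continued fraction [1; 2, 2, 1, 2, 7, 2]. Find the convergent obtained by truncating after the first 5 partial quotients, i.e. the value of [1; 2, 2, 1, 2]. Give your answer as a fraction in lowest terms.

a_0 = 1: 1/1
a_1 = 2: 3/2
a_2 = 2: 7/5
a_3 = 1: 10/7
a_4 = 2: 27/19

27/19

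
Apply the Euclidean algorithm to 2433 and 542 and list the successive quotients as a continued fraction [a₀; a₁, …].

[4; 2, 22, 12]

Run the Euclidean algorithm, recording each quotient:
2433 ÷ 542 → quotient 4, remainder 265
542 ÷ 265 → quotient 2, remainder 12
265 ÷ 12 → quotient 22, remainder 1
12 ÷ 1 → quotient 12, remainder 0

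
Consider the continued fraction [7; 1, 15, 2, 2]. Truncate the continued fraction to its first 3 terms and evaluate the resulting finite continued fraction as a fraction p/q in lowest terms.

Compute successive convergents:
a_0 = 7: 7/1
a_1 = 1: 8/1
a_2 = 15: 127/16

127/16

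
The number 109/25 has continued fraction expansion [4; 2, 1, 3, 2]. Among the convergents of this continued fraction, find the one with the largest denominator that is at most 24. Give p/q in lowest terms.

a_0 = 4: 4/1  (≤ bound)
a_1 = 2: 9/2  (≤ bound)
a_2 = 1: 13/3  (≤ bound)
a_3 = 3: 48/11  (≤ bound)
a_4 = 2: 109/25  (> 24, stop)

48/11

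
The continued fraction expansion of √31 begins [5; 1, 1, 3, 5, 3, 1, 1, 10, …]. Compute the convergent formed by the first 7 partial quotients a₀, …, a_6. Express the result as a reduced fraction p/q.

Start with 1.
3 + 1/(1/1) = 3 + 1/1 = 4/1
5 + 1/(4/1) = 5 + 1/4 = 21/4
3 + 1/(21/4) = 3 + 4/21 = 67/21
1 + 1/(67/21) = 1 + 21/67 = 88/67
1 + 1/(88/67) = 1 + 67/88 = 155/88
5 + 1/(155/88) = 5 + 88/155 = 863/155

863/155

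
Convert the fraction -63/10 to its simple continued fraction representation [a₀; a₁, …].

[-7; 1, 2, 3]

-63 ÷ 10 → quotient -7, remainder 7
10 ÷ 7 → quotient 1, remainder 3
7 ÷ 3 → quotient 2, remainder 1
3 ÷ 1 → quotient 3, remainder 0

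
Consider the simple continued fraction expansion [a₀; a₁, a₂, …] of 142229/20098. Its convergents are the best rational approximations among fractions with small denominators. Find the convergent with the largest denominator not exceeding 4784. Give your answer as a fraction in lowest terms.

List convergents until the denominator exceeds the bound:
a_0 = 7: 7/1  (≤ bound)
a_1 = 13: 92/13  (≤ bound)
a_2 = 39: 3595/508  (≤ bound)
a_3 = 1: 3687/521  (≤ bound)
a_4 = 1: 7282/1029  (≤ bound)
a_5 = 3: 25533/3608  (≤ bound)
a_6 = 2: 58348/8245  (> 4784, stop)

25533/3608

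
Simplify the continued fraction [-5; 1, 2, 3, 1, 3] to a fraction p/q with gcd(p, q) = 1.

Collapse the nested fraction from the inside out:
Start with 3.
1 + 1/(3/1) = 1 + 1/3 = 4/3
3 + 1/(4/3) = 3 + 3/4 = 15/4
2 + 1/(15/4) = 2 + 4/15 = 34/15
1 + 1/(34/15) = 1 + 15/34 = 49/34
-5 + 1/(49/34) = -5 + 34/49 = -211/49

-211/49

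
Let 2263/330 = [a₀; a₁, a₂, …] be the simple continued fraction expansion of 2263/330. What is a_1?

⌊2263/330⌋ = 6, remainder 283
⌊330/283⌋ = 1, remainder 47

1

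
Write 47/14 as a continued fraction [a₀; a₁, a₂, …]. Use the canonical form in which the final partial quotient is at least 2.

[3; 2, 1, 4]

Apply division with remainder until the remainder is 0:
47 = 3·14 + 5, so a_0 = 3
14 = 2·5 + 4, so a_1 = 2
5 = 1·4 + 1, so a_2 = 1
4 = 4·1 + 0, so a_3 = 4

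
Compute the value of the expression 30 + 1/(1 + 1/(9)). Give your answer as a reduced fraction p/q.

309/10

a_0 = 30: 30/1
a_1 = 1: 31/1
a_2 = 9: 309/10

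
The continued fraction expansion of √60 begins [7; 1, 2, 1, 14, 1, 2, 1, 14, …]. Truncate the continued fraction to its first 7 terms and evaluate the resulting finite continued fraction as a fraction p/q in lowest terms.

1433/185

Start with 2.
1 + 1/(2/1) = 1 + 1/2 = 3/2
14 + 1/(3/2) = 14 + 2/3 = 44/3
1 + 1/(44/3) = 1 + 3/44 = 47/44
2 + 1/(47/44) = 2 + 44/47 = 138/47
1 + 1/(138/47) = 1 + 47/138 = 185/138
7 + 1/(185/138) = 7 + 138/185 = 1433/185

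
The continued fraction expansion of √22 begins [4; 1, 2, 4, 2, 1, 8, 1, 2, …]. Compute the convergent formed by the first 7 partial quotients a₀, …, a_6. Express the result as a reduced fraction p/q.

1712/365

Starting at the tail and folding back:
Start with 8.
1 + 1/(8/1) = 1 + 1/8 = 9/8
2 + 1/(9/8) = 2 + 8/9 = 26/9
4 + 1/(26/9) = 4 + 9/26 = 113/26
2 + 1/(113/26) = 2 + 26/113 = 252/113
1 + 1/(252/113) = 1 + 113/252 = 365/252
4 + 1/(365/252) = 4 + 252/365 = 1712/365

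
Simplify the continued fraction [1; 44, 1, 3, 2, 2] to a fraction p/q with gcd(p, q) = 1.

a_0 = 1: 1/1
a_1 = 44: 45/44
a_2 = 1: 46/45
a_3 = 3: 183/179
a_4 = 2: 412/403
a_5 = 2: 1007/985

1007/985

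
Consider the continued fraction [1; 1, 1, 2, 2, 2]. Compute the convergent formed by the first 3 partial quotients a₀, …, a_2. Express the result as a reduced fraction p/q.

a_0 = 1: 1/1
a_1 = 1: 2/1
a_2 = 1: 3/2

3/2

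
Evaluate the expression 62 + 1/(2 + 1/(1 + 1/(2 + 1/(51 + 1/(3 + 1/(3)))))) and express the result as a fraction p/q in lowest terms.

257857/4134

Start with 3.
3 + 1/(3/1) = 3 + 1/3 = 10/3
51 + 1/(10/3) = 51 + 3/10 = 513/10
2 + 1/(513/10) = 2 + 10/513 = 1036/513
1 + 1/(1036/513) = 1 + 513/1036 = 1549/1036
2 + 1/(1549/1036) = 2 + 1036/1549 = 4134/1549
62 + 1/(4134/1549) = 62 + 1549/4134 = 257857/4134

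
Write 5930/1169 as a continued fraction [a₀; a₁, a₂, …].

[5; 13, 1, 3, 21]

5930 = 5·1169 + 85, so a_0 = 5
1169 = 13·85 + 64, so a_1 = 13
85 = 1·64 + 21, so a_2 = 1
64 = 3·21 + 1, so a_3 = 3
21 = 21·1 + 0, so a_4 = 21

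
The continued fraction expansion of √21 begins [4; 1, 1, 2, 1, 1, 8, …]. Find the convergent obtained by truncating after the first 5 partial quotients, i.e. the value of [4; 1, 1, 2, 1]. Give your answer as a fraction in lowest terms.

Start with 1.
2 + 1/(1/1) = 2 + 1/1 = 3/1
1 + 1/(3/1) = 1 + 1/3 = 4/3
1 + 1/(4/3) = 1 + 3/4 = 7/4
4 + 1/(7/4) = 4 + 4/7 = 32/7

32/7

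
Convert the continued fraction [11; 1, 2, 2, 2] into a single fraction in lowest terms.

a_0 = 11: 11/1
a_1 = 1: 12/1
a_2 = 2: 35/3
a_3 = 2: 82/7
a_4 = 2: 199/17

199/17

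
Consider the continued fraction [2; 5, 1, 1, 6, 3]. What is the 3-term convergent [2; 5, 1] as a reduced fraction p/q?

Build up convergents one term at a time:
a_0 = 2: 2/1
a_1 = 5: 11/5
a_2 = 1: 13/6

13/6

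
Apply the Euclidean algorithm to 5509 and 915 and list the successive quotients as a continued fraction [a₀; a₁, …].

[6; 48, 6, 3]

5509 = 6·915 + 19, so a_0 = 6
915 = 48·19 + 3, so a_1 = 48
19 = 6·3 + 1, so a_2 = 6
3 = 3·1 + 0, so a_3 = 3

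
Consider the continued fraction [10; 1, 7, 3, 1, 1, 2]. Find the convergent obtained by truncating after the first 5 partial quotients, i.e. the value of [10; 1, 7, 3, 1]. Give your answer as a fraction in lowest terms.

Build up convergents one term at a time:
a_0 = 10: 10/1
a_1 = 1: 11/1
a_2 = 7: 87/8
a_3 = 3: 272/25
a_4 = 1: 359/33

359/33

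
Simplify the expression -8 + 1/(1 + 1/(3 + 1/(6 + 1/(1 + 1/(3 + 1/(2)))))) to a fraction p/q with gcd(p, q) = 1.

-1832/253

a_0 = -8: -8/1
a_1 = 1: -7/1
a_2 = 3: -29/4
a_3 = 6: -181/25
a_4 = 1: -210/29
a_5 = 3: -811/112
a_6 = 2: -1832/253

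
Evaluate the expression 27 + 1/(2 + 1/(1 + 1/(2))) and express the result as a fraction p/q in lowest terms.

Work from the innermost term outward:
Start with 2.
1 + 1/(2/1) = 1 + 1/2 = 3/2
2 + 1/(3/2) = 2 + 2/3 = 8/3
27 + 1/(8/3) = 27 + 3/8 = 219/8

219/8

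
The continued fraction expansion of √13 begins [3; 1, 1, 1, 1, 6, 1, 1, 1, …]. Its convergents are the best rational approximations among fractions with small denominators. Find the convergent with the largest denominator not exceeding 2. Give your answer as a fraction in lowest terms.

a_0 = 3: 3/1  (≤ bound)
a_1 = 1: 4/1  (≤ bound)
a_2 = 1: 7/2  (≤ bound)
a_3 = 1: 11/3  (> 2, stop)

7/2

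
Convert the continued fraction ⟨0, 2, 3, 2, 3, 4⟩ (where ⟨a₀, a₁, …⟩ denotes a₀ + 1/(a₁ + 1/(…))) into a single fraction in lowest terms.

Start with 4.
3 + 1/(4/1) = 3 + 1/4 = 13/4
2 + 1/(13/4) = 2 + 4/13 = 30/13
3 + 1/(30/13) = 3 + 13/30 = 103/30
2 + 1/(103/30) = 2 + 30/103 = 236/103
0 + 1/(236/103) = 0 + 103/236 = 103/236

103/236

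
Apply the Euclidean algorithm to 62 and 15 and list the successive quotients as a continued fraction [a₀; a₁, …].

[4; 7, 2]

⌊62/15⌋ = 4, remainder 2
⌊15/2⌋ = 7, remainder 1
⌊2/1⌋ = 2, remainder 0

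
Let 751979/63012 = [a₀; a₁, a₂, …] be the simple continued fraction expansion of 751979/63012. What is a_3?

Run the Euclidean algorithm, recording each quotient:
751979 = 11·63012 + 58847, so a_0 = 11
63012 = 1·58847 + 4165, so a_1 = 1
58847 = 14·4165 + 537, so a_2 = 14
4165 = 7·537 + 406, so a_3 = 7

7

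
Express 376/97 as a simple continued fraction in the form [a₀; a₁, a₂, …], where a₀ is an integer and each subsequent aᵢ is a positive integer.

376 = 3·97 + 85, so a_0 = 3
97 = 1·85 + 12, so a_1 = 1
85 = 7·12 + 1, so a_2 = 7
12 = 12·1 + 0, so a_3 = 12

[3; 1, 7, 12]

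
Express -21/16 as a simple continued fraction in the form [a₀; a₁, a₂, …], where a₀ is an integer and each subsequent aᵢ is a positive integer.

⌊-21/16⌋ = -2, remainder 11
⌊16/11⌋ = 1, remainder 5
⌊11/5⌋ = 2, remainder 1
⌊5/1⌋ = 5, remainder 0

[-2; 1, 2, 5]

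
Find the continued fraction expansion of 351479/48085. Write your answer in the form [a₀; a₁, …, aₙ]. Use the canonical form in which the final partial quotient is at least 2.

[7; 3, 4, 2, 1, 49, 11, 2]

351479 = 7·48085 + 14884, so a_0 = 7
48085 = 3·14884 + 3433, so a_1 = 3
14884 = 4·3433 + 1152, so a_2 = 4
3433 = 2·1152 + 1129, so a_3 = 2
1152 = 1·1129 + 23, so a_4 = 1
1129 = 49·23 + 2, so a_5 = 49
23 = 11·2 + 1, so a_6 = 11
2 = 2·1 + 0, so a_7 = 2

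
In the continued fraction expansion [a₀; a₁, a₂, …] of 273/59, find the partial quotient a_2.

Apply division with remainder until the remainder is 0:
⌊273/59⌋ = 4, remainder 37
⌊59/37⌋ = 1, remainder 22
⌊37/22⌋ = 1, remainder 15

1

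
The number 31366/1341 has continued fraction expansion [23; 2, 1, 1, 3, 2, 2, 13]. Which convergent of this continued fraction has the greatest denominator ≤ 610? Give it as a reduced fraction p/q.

2339/100

a_0 = 23: 23/1  (≤ bound)
a_1 = 2: 47/2  (≤ bound)
a_2 = 1: 70/3  (≤ bound)
a_3 = 1: 117/5  (≤ bound)
a_4 = 3: 421/18  (≤ bound)
a_5 = 2: 959/41  (≤ bound)
a_6 = 2: 2339/100  (≤ bound)
a_7 = 13: 31366/1341  (> 610, stop)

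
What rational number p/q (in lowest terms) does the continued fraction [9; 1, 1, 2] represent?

Start with 2.
1 + 1/(2/1) = 1 + 1/2 = 3/2
1 + 1/(3/2) = 1 + 2/3 = 5/3
9 + 1/(5/3) = 9 + 3/5 = 48/5

48/5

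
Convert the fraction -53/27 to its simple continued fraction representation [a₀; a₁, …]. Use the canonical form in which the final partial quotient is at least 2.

Repeatedly divide and take the remainder:
-53 ÷ 27 → quotient -2, remainder 1
27 ÷ 1 → quotient 27, remainder 0

[-2; 27]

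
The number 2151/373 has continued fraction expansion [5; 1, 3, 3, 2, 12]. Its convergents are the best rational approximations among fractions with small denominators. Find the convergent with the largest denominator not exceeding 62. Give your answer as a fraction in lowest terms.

173/30

List convergents until the denominator exceeds the bound:
a_0 = 5: 5/1  (≤ bound)
a_1 = 1: 6/1  (≤ bound)
a_2 = 3: 23/4  (≤ bound)
a_3 = 3: 75/13  (≤ bound)
a_4 = 2: 173/30  (≤ bound)
a_5 = 12: 2151/373  (> 62, stop)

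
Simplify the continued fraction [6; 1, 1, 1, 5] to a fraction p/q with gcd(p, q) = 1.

113/17

Starting at the tail and folding back:
Start with 5.
1 + 1/(5/1) = 1 + 1/5 = 6/5
1 + 1/(6/5) = 1 + 5/6 = 11/6
1 + 1/(11/6) = 1 + 6/11 = 17/11
6 + 1/(17/11) = 6 + 11/17 = 113/17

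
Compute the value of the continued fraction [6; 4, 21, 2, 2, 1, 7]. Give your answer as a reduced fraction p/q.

a_0 = 6: 6/1
a_1 = 4: 25/4
a_2 = 21: 531/85
a_3 = 2: 1087/174
a_4 = 2: 2705/433
a_5 = 1: 3792/607
a_6 = 7: 29249/4682

29249/4682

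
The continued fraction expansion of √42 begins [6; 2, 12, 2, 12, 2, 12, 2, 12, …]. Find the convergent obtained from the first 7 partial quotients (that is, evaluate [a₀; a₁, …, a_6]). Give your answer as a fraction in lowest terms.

Start with 12.
2 + 1/(12/1) = 2 + 1/12 = 25/12
12 + 1/(25/12) = 12 + 12/25 = 312/25
2 + 1/(312/25) = 2 + 25/312 = 649/312
12 + 1/(649/312) = 12 + 312/649 = 8100/649
2 + 1/(8100/649) = 2 + 649/8100 = 16849/8100
6 + 1/(16849/8100) = 6 + 8100/16849 = 109194/16849

109194/16849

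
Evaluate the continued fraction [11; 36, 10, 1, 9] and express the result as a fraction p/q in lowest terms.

43383/3934

a_0 = 11: 11/1
a_1 = 36: 397/36
a_2 = 10: 3981/361
a_3 = 1: 4378/397
a_4 = 9: 43383/3934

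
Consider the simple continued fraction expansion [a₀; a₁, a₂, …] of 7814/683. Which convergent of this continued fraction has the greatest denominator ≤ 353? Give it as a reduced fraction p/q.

a_0 = 11: 11/1  (≤ bound)
a_1 = 2: 23/2  (≤ bound)
a_2 = 3: 80/7  (≤ bound)
a_3 = 1: 103/9  (≤ bound)
a_4 = 2: 286/25  (≤ bound)
a_5 = 1: 389/34  (≤ bound)
a_6 = 1: 675/59  (≤ bound)
a_7 = 11: 7814/683  (> 353, stop)

675/59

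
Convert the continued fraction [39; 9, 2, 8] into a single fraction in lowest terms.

6296/161

Start with 8.
2 + 1/(8/1) = 2 + 1/8 = 17/8
9 + 1/(17/8) = 9 + 8/17 = 161/17
39 + 1/(161/17) = 39 + 17/161 = 6296/161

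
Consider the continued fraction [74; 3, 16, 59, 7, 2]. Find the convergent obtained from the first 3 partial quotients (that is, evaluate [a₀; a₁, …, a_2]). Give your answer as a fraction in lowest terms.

Use the convergent recurrence hₖ = aₖ·hₖ₋₁ + hₖ₋₂ (and likewise for the denominators kₖ):
a_0 = 74: 74/1
a_1 = 3: 223/3
a_2 = 16: 3642/49

3642/49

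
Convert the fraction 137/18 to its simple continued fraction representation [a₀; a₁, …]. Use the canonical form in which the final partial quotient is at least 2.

[7; 1, 1, 1, 1, 3]

Run the Euclidean algorithm, recording each quotient:
137 ÷ 18 → quotient 7, remainder 11
18 ÷ 11 → quotient 1, remainder 7
11 ÷ 7 → quotient 1, remainder 4
7 ÷ 4 → quotient 1, remainder 3
4 ÷ 3 → quotient 1, remainder 1
3 ÷ 1 → quotient 3, remainder 0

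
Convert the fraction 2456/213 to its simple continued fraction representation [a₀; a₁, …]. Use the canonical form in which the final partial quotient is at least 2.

Run the Euclidean algorithm, recording each quotient:
⌊2456/213⌋ = 11, remainder 113
⌊213/113⌋ = 1, remainder 100
⌊113/100⌋ = 1, remainder 13
⌊100/13⌋ = 7, remainder 9
⌊13/9⌋ = 1, remainder 4
⌊9/4⌋ = 2, remainder 1
⌊4/1⌋ = 4, remainder 0

[11; 1, 1, 7, 1, 2, 4]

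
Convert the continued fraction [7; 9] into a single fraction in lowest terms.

Work from the innermost term outward:
Start with 9.
7 + 1/(9/1) = 7 + 1/9 = 64/9

64/9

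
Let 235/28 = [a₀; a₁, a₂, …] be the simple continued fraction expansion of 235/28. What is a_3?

1

Run the Euclidean algorithm, recording each quotient:
⌊235/28⌋ = 8, remainder 11
⌊28/11⌋ = 2, remainder 6
⌊11/6⌋ = 1, remainder 5
⌊6/5⌋ = 1, remainder 1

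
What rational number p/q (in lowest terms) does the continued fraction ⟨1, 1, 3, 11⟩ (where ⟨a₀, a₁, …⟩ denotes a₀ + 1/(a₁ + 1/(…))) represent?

79/45

Collapse the nested fraction from the inside out:
Start with 11.
3 + 1/(11/1) = 3 + 1/11 = 34/11
1 + 1/(34/11) = 1 + 11/34 = 45/34
1 + 1/(45/34) = 1 + 34/45 = 79/45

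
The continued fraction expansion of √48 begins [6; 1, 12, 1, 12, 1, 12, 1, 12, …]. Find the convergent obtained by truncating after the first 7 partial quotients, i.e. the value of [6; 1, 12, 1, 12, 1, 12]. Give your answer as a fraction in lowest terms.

17466/2521

Build up convergents one term at a time:
a_0 = 6: 6/1
a_1 = 1: 7/1
a_2 = 12: 90/13
a_3 = 1: 97/14
a_4 = 12: 1254/181
a_5 = 1: 1351/195
a_6 = 12: 17466/2521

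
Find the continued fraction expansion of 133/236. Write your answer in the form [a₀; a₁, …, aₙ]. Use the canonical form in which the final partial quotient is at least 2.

[0; 1, 1, 3, 2, 3, 4]

133 = 0·236 + 133, so a_0 = 0
236 = 1·133 + 103, so a_1 = 1
133 = 1·103 + 30, so a_2 = 1
103 = 3·30 + 13, so a_3 = 3
30 = 2·13 + 4, so a_4 = 2
13 = 3·4 + 1, so a_5 = 3
4 = 4·1 + 0, so a_6 = 4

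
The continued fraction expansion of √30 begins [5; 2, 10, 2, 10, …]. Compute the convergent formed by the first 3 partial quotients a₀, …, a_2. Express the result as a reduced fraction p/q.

Build up convergents one term at a time:
a_0 = 5: 5/1
a_1 = 2: 11/2
a_2 = 10: 115/21

115/21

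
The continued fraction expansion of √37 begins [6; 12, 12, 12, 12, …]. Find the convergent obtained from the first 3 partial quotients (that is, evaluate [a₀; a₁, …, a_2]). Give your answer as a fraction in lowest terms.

Collapse the nested fraction from the inside out:
Start with 12.
12 + 1/(12/1) = 12 + 1/12 = 145/12
6 + 1/(145/12) = 6 + 12/145 = 882/145

882/145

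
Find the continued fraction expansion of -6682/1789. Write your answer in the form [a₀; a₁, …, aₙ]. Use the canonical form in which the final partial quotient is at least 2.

⌊-6682/1789⌋ = -4, remainder 474
⌊1789/474⌋ = 3, remainder 367
⌊474/367⌋ = 1, remainder 107
⌊367/107⌋ = 3, remainder 46
⌊107/46⌋ = 2, remainder 15
⌊46/15⌋ = 3, remainder 1
⌊15/1⌋ = 15, remainder 0

[-4; 3, 1, 3, 2, 3, 15]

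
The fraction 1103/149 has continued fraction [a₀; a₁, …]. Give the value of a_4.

2

Apply division with remainder until the remainder is 0:
1103 ÷ 149 → quotient 7, remainder 60
149 ÷ 60 → quotient 2, remainder 29
60 ÷ 29 → quotient 2, remainder 2
29 ÷ 2 → quotient 14, remainder 1
2 ÷ 1 → quotient 2, remainder 0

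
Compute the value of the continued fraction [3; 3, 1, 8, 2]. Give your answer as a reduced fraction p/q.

Build up convergents one term at a time:
a_0 = 3: 3/1
a_1 = 3: 10/3
a_2 = 1: 13/4
a_3 = 8: 114/35
a_4 = 2: 241/74

241/74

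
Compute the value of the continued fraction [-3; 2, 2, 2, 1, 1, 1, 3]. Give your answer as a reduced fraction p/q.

-432/167

Work from the innermost term outward:
Start with 3.
1 + 1/(3/1) = 1 + 1/3 = 4/3
1 + 1/(4/3) = 1 + 3/4 = 7/4
1 + 1/(7/4) = 1 + 4/7 = 11/7
2 + 1/(11/7) = 2 + 7/11 = 29/11
2 + 1/(29/11) = 2 + 11/29 = 69/29
2 + 1/(69/29) = 2 + 29/69 = 167/69
-3 + 1/(167/69) = -3 + 69/167 = -432/167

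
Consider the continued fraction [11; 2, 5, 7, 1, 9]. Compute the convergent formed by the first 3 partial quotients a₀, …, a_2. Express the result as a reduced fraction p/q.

126/11

Start with 5.
2 + 1/(5/1) = 2 + 1/5 = 11/5
11 + 1/(11/5) = 11 + 5/11 = 126/11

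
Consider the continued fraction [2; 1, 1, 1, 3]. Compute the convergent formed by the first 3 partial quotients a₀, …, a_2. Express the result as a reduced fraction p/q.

5/2

Starting at the tail and folding back:
Start with 1.
1 + 1/(1/1) = 1 + 1/1 = 2/1
2 + 1/(2/1) = 2 + 1/2 = 5/2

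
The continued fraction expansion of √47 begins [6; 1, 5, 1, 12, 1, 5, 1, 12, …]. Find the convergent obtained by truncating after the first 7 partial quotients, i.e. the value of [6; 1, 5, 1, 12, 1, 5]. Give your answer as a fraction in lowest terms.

3942/575

Start with 5.
1 + 1/(5/1) = 1 + 1/5 = 6/5
12 + 1/(6/5) = 12 + 5/6 = 77/6
1 + 1/(77/6) = 1 + 6/77 = 83/77
5 + 1/(83/77) = 5 + 77/83 = 492/83
1 + 1/(492/83) = 1 + 83/492 = 575/492
6 + 1/(575/492) = 6 + 492/575 = 3942/575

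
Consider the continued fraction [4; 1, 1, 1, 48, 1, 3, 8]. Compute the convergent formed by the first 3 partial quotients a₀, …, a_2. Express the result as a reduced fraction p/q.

9/2

Start with 1.
1 + 1/(1/1) = 1 + 1/1 = 2/1
4 + 1/(2/1) = 4 + 1/2 = 9/2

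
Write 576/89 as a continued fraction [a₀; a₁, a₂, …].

Repeatedly divide and take the remainder:
576 ÷ 89 → quotient 6, remainder 42
89 ÷ 42 → quotient 2, remainder 5
42 ÷ 5 → quotient 8, remainder 2
5 ÷ 2 → quotient 2, remainder 1
2 ÷ 1 → quotient 2, remainder 0

[6; 2, 8, 2, 2]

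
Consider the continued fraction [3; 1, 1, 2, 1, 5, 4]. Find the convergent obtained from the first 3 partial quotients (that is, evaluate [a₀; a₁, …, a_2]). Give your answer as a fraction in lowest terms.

7/2

a_0 = 3: 3/1
a_1 = 1: 4/1
a_2 = 1: 7/2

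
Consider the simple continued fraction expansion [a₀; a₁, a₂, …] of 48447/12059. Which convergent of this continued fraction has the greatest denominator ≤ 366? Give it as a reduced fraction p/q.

a_0 = 4: 4/1  (≤ bound)
a_1 = 57: 229/57  (≤ bound)
a_2 = 6: 1378/343  (≤ bound)
a_3 = 1: 1607/400  (> 366, stop)

1378/343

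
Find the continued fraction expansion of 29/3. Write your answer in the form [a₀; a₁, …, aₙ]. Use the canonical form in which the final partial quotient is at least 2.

[9; 1, 2]

29 ÷ 3 → quotient 9, remainder 2
3 ÷ 2 → quotient 1, remainder 1
2 ÷ 1 → quotient 2, remainder 0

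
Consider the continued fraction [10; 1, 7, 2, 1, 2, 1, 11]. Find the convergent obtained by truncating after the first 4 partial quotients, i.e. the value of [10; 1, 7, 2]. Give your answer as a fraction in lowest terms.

185/17

Start with 2.
7 + 1/(2/1) = 7 + 1/2 = 15/2
1 + 1/(15/2) = 1 + 2/15 = 17/15
10 + 1/(17/15) = 10 + 15/17 = 185/17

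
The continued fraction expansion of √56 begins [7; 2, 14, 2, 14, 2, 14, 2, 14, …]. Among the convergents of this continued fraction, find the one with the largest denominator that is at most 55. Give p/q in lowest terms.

a_0 = 7: 7/1  (≤ bound)
a_1 = 2: 15/2  (≤ bound)
a_2 = 14: 217/29  (≤ bound)
a_3 = 2: 449/60  (> 55, stop)

217/29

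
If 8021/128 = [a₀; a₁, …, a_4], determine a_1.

8021 = 62·128 + 85, so a_0 = 62
128 = 1·85 + 43, so a_1 = 1

1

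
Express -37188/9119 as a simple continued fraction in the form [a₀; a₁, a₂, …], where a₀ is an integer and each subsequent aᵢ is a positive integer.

[-5; 1, 11, 1, 4, 5, 13, 2]

-37188 = -5·9119 + 8407, so a_0 = -5
9119 = 1·8407 + 712, so a_1 = 1
8407 = 11·712 + 575, so a_2 = 11
712 = 1·575 + 137, so a_3 = 1
575 = 4·137 + 27, so a_4 = 4
137 = 5·27 + 2, so a_5 = 5
27 = 13·2 + 1, so a_6 = 13
2 = 2·1 + 0, so a_7 = 2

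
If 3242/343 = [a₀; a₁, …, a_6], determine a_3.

1

Apply division with remainder until the remainder is 0:
3242 = 9·343 + 155, so a_0 = 9
343 = 2·155 + 33, so a_1 = 2
155 = 4·33 + 23, so a_2 = 4
33 = 1·23 + 10, so a_3 = 1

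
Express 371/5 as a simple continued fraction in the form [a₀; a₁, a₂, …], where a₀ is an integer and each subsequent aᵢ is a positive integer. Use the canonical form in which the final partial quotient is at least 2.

Run the Euclidean algorithm, recording each quotient:
⌊371/5⌋ = 74, remainder 1
⌊5/1⌋ = 5, remainder 0

[74; 5]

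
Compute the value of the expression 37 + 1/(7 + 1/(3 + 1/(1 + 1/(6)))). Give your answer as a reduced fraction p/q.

7279/196

Start with 6.
1 + 1/(6/1) = 1 + 1/6 = 7/6
3 + 1/(7/6) = 3 + 6/7 = 27/7
7 + 1/(27/7) = 7 + 7/27 = 196/27
37 + 1/(196/27) = 37 + 27/196 = 7279/196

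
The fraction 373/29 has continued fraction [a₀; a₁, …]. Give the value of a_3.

⌊373/29⌋ = 12, remainder 25
⌊29/25⌋ = 1, remainder 4
⌊25/4⌋ = 6, remainder 1
⌊4/1⌋ = 4, remainder 0

4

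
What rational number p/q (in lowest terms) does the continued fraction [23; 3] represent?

70/3

Compute successive convergents:
a_0 = 23: 23/1
a_1 = 3: 70/3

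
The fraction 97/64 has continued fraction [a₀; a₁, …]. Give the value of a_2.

1

⌊97/64⌋ = 1, remainder 33
⌊64/33⌋ = 1, remainder 31
⌊33/31⌋ = 1, remainder 2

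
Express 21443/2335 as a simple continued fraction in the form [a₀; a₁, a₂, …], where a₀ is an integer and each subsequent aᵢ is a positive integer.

21443 = 9·2335 + 428, so a_0 = 9
2335 = 5·428 + 195, so a_1 = 5
428 = 2·195 + 38, so a_2 = 2
195 = 5·38 + 5, so a_3 = 5
38 = 7·5 + 3, so a_4 = 7
5 = 1·3 + 2, so a_5 = 1
3 = 1·2 + 1, so a_6 = 1
2 = 2·1 + 0, so a_7 = 2

[9; 5, 2, 5, 7, 1, 1, 2]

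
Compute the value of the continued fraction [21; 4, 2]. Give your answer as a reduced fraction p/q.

191/9

a_0 = 21: 21/1
a_1 = 4: 85/4
a_2 = 2: 191/9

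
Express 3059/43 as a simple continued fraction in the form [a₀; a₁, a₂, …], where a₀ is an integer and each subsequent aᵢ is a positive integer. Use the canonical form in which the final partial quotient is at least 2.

[71; 7, 6]

⌊3059/43⌋ = 71, remainder 6
⌊43/6⌋ = 7, remainder 1
⌊6/1⌋ = 6, remainder 0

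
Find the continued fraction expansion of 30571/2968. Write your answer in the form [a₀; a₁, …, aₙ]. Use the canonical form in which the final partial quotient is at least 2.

[10; 3, 3, 49, 6]

30571 ÷ 2968 → quotient 10, remainder 891
2968 ÷ 891 → quotient 3, remainder 295
891 ÷ 295 → quotient 3, remainder 6
295 ÷ 6 → quotient 49, remainder 1
6 ÷ 1 → quotient 6, remainder 0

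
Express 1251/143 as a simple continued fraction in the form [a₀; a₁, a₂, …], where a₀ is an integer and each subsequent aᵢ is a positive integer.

[8; 1, 2, 1, 35]

Repeatedly divide and take the remainder:
1251 = 8·143 + 107, so a_0 = 8
143 = 1·107 + 36, so a_1 = 1
107 = 2·36 + 35, so a_2 = 2
36 = 1·35 + 1, so a_3 = 1
35 = 35·1 + 0, so a_4 = 35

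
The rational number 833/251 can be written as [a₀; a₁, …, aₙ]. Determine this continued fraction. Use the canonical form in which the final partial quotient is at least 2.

Repeatedly divide and take the remainder:
833 = 3·251 + 80, so a_0 = 3
251 = 3·80 + 11, so a_1 = 3
80 = 7·11 + 3, so a_2 = 7
11 = 3·3 + 2, so a_3 = 3
3 = 1·2 + 1, so a_4 = 1
2 = 2·1 + 0, so a_5 = 2

[3; 3, 7, 3, 1, 2]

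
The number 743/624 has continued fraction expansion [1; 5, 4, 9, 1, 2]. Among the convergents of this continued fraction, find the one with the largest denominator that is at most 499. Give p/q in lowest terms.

List convergents until the denominator exceeds the bound:
a_0 = 1: 1/1  (≤ bound)
a_1 = 5: 6/5  (≤ bound)
a_2 = 4: 25/21  (≤ bound)
a_3 = 9: 231/194  (≤ bound)
a_4 = 1: 256/215  (≤ bound)
a_5 = 2: 743/624  (> 499, stop)

256/215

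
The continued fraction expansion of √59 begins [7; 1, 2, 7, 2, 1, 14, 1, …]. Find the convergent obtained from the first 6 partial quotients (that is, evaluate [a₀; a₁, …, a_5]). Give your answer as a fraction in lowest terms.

530/69

Use the convergent recurrence hₖ = aₖ·hₖ₋₁ + hₖ₋₂ (and likewise for the denominators kₖ):
a_0 = 7: 7/1
a_1 = 1: 8/1
a_2 = 2: 23/3
a_3 = 7: 169/22
a_4 = 2: 361/47
a_5 = 1: 530/69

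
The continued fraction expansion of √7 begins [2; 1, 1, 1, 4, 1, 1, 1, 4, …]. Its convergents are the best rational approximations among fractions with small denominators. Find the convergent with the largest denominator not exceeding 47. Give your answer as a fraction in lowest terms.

82/31

a_0 = 2: 2/1  (≤ bound)
a_1 = 1: 3/1  (≤ bound)
a_2 = 1: 5/2  (≤ bound)
a_3 = 1: 8/3  (≤ bound)
a_4 = 4: 37/14  (≤ bound)
a_5 = 1: 45/17  (≤ bound)
a_6 = 1: 82/31  (≤ bound)
a_7 = 1: 127/48  (> 47, stop)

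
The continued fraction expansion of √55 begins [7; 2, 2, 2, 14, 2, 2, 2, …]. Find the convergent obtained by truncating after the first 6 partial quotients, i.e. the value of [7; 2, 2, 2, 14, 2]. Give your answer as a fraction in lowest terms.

Start with 2.
14 + 1/(2/1) = 14 + 1/2 = 29/2
2 + 1/(29/2) = 2 + 2/29 = 60/29
2 + 1/(60/29) = 2 + 29/60 = 149/60
2 + 1/(149/60) = 2 + 60/149 = 358/149
7 + 1/(358/149) = 7 + 149/358 = 2655/358

2655/358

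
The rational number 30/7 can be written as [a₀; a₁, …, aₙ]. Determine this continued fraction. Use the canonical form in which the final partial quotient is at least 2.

[4; 3, 2]

⌊30/7⌋ = 4, remainder 2
⌊7/2⌋ = 3, remainder 1
⌊2/1⌋ = 2, remainder 0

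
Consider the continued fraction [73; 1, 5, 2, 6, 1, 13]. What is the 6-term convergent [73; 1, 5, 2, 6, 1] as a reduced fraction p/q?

7163/97

Start with 1.
6 + 1/(1/1) = 6 + 1/1 = 7/1
2 + 1/(7/1) = 2 + 1/7 = 15/7
5 + 1/(15/7) = 5 + 7/15 = 82/15
1 + 1/(82/15) = 1 + 15/82 = 97/82
73 + 1/(97/82) = 73 + 82/97 = 7163/97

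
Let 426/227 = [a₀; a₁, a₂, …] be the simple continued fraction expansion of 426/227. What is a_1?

1

Run the Euclidean algorithm, recording each quotient:
426 = 1·227 + 199, so a_0 = 1
227 = 1·199 + 28, so a_1 = 1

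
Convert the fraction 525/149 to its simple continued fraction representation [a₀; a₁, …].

Apply division with remainder until the remainder is 0:
525 = 3·149 + 78, so a_0 = 3
149 = 1·78 + 71, so a_1 = 1
78 = 1·71 + 7, so a_2 = 1
71 = 10·7 + 1, so a_3 = 10
7 = 7·1 + 0, so a_4 = 7

[3; 1, 1, 10, 7]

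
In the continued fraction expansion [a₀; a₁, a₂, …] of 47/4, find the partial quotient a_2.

3

47 ÷ 4 → quotient 11, remainder 3
4 ÷ 3 → quotient 1, remainder 1
3 ÷ 1 → quotient 3, remainder 0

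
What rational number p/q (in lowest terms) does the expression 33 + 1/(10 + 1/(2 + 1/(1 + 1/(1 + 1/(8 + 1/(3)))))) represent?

Use the convergent recurrence hₖ = aₖ·hₖ₋₁ + hₖ₋₂ (and likewise for the denominators kₖ):
a_0 = 33: 33/1
a_1 = 10: 331/10
a_2 = 2: 695/21
a_3 = 1: 1026/31
a_4 = 1: 1721/52
a_5 = 8: 14794/447
a_6 = 3: 46103/1393

46103/1393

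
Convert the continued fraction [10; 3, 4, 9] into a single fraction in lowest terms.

1237/120

Use the convergent recurrence hₖ = aₖ·hₖ₋₁ + hₖ₋₂ (and likewise for the denominators kₖ):
a_0 = 10: 10/1
a_1 = 3: 31/3
a_2 = 4: 134/13
a_3 = 9: 1237/120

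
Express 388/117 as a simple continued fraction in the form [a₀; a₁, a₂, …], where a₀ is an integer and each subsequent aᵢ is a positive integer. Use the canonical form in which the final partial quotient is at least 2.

[3; 3, 6, 6]

388 = 3·117 + 37, so a_0 = 3
117 = 3·37 + 6, so a_1 = 3
37 = 6·6 + 1, so a_2 = 6
6 = 6·1 + 0, so a_3 = 6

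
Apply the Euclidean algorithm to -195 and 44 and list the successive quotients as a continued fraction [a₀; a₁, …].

[-5; 1, 1, 3, 6]

-195 ÷ 44 → quotient -5, remainder 25
44 ÷ 25 → quotient 1, remainder 19
25 ÷ 19 → quotient 1, remainder 6
19 ÷ 6 → quotient 3, remainder 1
6 ÷ 1 → quotient 6, remainder 0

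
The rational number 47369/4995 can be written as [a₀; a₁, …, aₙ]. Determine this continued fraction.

[9; 2, 14, 2, 5, 15]

Run the Euclidean algorithm, recording each quotient:
⌊47369/4995⌋ = 9, remainder 2414
⌊4995/2414⌋ = 2, remainder 167
⌊2414/167⌋ = 14, remainder 76
⌊167/76⌋ = 2, remainder 15
⌊76/15⌋ = 5, remainder 1
⌊15/1⌋ = 15, remainder 0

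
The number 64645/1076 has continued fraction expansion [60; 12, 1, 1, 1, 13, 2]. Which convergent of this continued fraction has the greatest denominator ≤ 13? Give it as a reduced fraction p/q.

781/13

a_0 = 60: 60/1  (≤ bound)
a_1 = 12: 721/12  (≤ bound)
a_2 = 1: 781/13  (≤ bound)
a_3 = 1: 1502/25  (> 13, stop)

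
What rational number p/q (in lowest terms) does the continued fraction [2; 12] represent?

25/12

Start with 12.
2 + 1/(12/1) = 2 + 1/12 = 25/12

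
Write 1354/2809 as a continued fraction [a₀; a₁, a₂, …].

⌊1354/2809⌋ = 0, remainder 1354
⌊2809/1354⌋ = 2, remainder 101
⌊1354/101⌋ = 13, remainder 41
⌊101/41⌋ = 2, remainder 19
⌊41/19⌋ = 2, remainder 3
⌊19/3⌋ = 6, remainder 1
⌊3/1⌋ = 3, remainder 0

[0; 2, 13, 2, 2, 6, 3]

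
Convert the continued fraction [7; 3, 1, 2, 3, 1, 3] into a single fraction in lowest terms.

1316/181

Start with 3.
1 + 1/(3/1) = 1 + 1/3 = 4/3
3 + 1/(4/3) = 3 + 3/4 = 15/4
2 + 1/(15/4) = 2 + 4/15 = 34/15
1 + 1/(34/15) = 1 + 15/34 = 49/34
3 + 1/(49/34) = 3 + 34/49 = 181/49
7 + 1/(181/49) = 7 + 49/181 = 1316/181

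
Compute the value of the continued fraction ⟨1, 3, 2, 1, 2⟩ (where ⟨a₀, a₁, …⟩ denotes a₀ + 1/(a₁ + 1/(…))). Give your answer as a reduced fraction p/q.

a_0 = 1: 1/1
a_1 = 3: 4/3
a_2 = 2: 9/7
a_3 = 1: 13/10
a_4 = 2: 35/27

35/27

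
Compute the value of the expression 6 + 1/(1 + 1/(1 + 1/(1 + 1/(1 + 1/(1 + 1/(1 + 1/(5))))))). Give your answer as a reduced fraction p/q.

483/73

Build up convergents one term at a time:
a_0 = 6: 6/1
a_1 = 1: 7/1
a_2 = 1: 13/2
a_3 = 1: 20/3
a_4 = 1: 33/5
a_5 = 1: 53/8
a_6 = 1: 86/13
a_7 = 5: 483/73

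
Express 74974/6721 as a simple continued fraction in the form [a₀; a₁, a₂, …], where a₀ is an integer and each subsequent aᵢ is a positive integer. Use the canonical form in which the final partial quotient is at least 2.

[11; 6, 2, 3, 1, 22, 2, 2]

⌊74974/6721⌋ = 11, remainder 1043
⌊6721/1043⌋ = 6, remainder 463
⌊1043/463⌋ = 2, remainder 117
⌊463/117⌋ = 3, remainder 112
⌊117/112⌋ = 1, remainder 5
⌊112/5⌋ = 22, remainder 2
⌊5/2⌋ = 2, remainder 1
⌊2/1⌋ = 2, remainder 0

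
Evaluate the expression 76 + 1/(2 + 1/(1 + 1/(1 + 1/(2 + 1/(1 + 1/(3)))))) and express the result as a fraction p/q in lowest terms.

5118/67

Start with 3.
1 + 1/(3/1) = 1 + 1/3 = 4/3
2 + 1/(4/3) = 2 + 3/4 = 11/4
1 + 1/(11/4) = 1 + 4/11 = 15/11
1 + 1/(15/11) = 1 + 11/15 = 26/15
2 + 1/(26/15) = 2 + 15/26 = 67/26
76 + 1/(67/26) = 76 + 26/67 = 5118/67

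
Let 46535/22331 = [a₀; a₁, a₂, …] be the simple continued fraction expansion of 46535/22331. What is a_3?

46535 = 2·22331 + 1873, so a_0 = 2
22331 = 11·1873 + 1728, so a_1 = 11
1873 = 1·1728 + 145, so a_2 = 1
1728 = 11·145 + 133, so a_3 = 11

11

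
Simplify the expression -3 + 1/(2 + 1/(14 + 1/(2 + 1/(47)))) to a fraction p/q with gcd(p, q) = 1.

-7170/2849

Collapse the nested fraction from the inside out:
Start with 47.
2 + 1/(47/1) = 2 + 1/47 = 95/47
14 + 1/(95/47) = 14 + 47/95 = 1377/95
2 + 1/(1377/95) = 2 + 95/1377 = 2849/1377
-3 + 1/(2849/1377) = -3 + 1377/2849 = -7170/2849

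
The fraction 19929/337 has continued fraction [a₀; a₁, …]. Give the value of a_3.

15

19929 ÷ 337 → quotient 59, remainder 46
337 ÷ 46 → quotient 7, remainder 15
46 ÷ 15 → quotient 3, remainder 1
15 ÷ 1 → quotient 15, remainder 0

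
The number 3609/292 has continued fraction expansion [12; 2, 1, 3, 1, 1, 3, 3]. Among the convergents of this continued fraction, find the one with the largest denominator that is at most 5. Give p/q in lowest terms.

List convergents until the denominator exceeds the bound:
a_0 = 12: 12/1  (≤ bound)
a_1 = 2: 25/2  (≤ bound)
a_2 = 1: 37/3  (≤ bound)
a_3 = 3: 136/11  (> 5, stop)

37/3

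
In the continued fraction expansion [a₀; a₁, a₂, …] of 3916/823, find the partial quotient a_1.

3916 ÷ 823 → quotient 4, remainder 624
823 ÷ 624 → quotient 1, remainder 199

1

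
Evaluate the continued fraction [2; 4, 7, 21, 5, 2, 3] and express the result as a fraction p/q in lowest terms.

52667/23497

a_0 = 2: 2/1
a_1 = 4: 9/4
a_2 = 7: 65/29
a_3 = 21: 1374/613
a_4 = 5: 6935/3094
a_5 = 2: 15244/6801
a_6 = 3: 52667/23497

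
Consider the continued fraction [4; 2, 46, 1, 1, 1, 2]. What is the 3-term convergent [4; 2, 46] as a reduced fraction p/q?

Start with 46.
2 + 1/(46/1) = 2 + 1/46 = 93/46
4 + 1/(93/46) = 4 + 46/93 = 418/93

418/93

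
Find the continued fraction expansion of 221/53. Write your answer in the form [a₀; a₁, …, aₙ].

Run the Euclidean algorithm, recording each quotient:
221 = 4·53 + 9, so a_0 = 4
53 = 5·9 + 8, so a_1 = 5
9 = 1·8 + 1, so a_2 = 1
8 = 8·1 + 0, so a_3 = 8

[4; 5, 1, 8]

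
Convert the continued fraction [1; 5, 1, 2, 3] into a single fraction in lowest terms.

Start with 3.
2 + 1/(3/1) = 2 + 1/3 = 7/3
1 + 1/(7/3) = 1 + 3/7 = 10/7
5 + 1/(10/7) = 5 + 7/10 = 57/10
1 + 1/(57/10) = 1 + 10/57 = 67/57

67/57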